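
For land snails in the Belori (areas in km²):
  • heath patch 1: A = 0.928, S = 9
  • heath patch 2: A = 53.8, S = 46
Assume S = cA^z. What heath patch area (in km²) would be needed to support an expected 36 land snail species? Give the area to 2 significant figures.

29 km²

z = ln(46/9) / ln(53.8/0.928) = 1.6314 / 4.0600 = 0.4018
c = 9 / 0.928^0.4018 = 9 / 0.9704 = 9.274
A = (36/9.274)^(1/0.4018) ⇒ ln A = ln(3.882)/0.4018 = 3.3753
A = e^3.3753 ≈ 29.23 km²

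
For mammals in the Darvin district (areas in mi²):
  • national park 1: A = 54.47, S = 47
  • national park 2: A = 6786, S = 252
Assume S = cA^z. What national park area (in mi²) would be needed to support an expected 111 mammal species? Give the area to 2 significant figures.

z = ln(252/47) / ln(6786/54.47) = 1.6793 / 4.8250 = 0.3480
c = 47 / 54.47^0.3480 = 47 / 4.02 = 11.69
A = (111/11.69)^(1/0.3480) ⇒ ln A = ln(9.495)/0.3480 = 6.4669
A = e^6.4669 ≈ 643.5 mi²

640 mi²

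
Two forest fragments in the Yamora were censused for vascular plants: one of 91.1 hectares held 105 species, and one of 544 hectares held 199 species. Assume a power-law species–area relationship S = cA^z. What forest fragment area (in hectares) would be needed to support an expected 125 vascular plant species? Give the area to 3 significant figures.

148 hectares

z = ln(199/105) / ln(544/91.1) = 0.6393 / 1.7870 = 0.3578
c = 105 / 91.1^0.3578 = 105 / 5.024 = 20.9
A = (125/20.9)^(1/0.3578) ⇒ ln A = ln(5.981)/0.3578 = 4.9993
A = e^4.9993 ≈ 148.3 hectares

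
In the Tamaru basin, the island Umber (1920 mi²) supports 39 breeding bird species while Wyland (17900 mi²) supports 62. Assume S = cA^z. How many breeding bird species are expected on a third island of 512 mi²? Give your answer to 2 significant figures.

z = ln(62/39) / ln(17900/1920) = 0.4636 / 2.2325 = 0.2076
c = 39 / 1920^0.2076 = 39 / 4.806 = 8.115
S₃ = 8.115 × 512^0.2076 = 8.115 × 3.652 ≈ 29.64

30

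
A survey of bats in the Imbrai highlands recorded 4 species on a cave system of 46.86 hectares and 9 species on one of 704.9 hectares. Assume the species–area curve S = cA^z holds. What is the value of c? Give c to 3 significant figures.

z = ln(S₂/S₁) / ln(A₂/A₁) = ln(9/4) / ln(704.9/46.86) = 0.8109 / 2.7109 = 0.2991
c = S₁ / A₁^z = 4 / 46.86^0.2991 = 4 / 3.161 = 1.265

1.27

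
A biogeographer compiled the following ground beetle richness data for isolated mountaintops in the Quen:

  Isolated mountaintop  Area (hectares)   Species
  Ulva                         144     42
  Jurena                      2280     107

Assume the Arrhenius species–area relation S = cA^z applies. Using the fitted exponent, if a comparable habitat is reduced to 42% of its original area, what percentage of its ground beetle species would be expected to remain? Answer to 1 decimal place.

z = ln(107/42) / ln(2280/144) = 0.9352 / 2.7621 = 0.3386
S_new/S_old = (A_new/A_old)^z = 0.42^0.3386 = exp(0.3386 × -0.8675) = 0.7455

74.5%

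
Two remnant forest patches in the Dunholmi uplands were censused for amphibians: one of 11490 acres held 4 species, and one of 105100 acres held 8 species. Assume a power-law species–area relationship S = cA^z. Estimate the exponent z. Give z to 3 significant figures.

Taking logs: ln S = ln c + z ln A, so z = (ln S₂ − ln S₁)/(ln A₂ − ln A₁).
z = ln(8/4) / ln(105100/11490) = ln(2) / ln(9.147) = 0.6931 / 2.2134 = 0.3132

0.313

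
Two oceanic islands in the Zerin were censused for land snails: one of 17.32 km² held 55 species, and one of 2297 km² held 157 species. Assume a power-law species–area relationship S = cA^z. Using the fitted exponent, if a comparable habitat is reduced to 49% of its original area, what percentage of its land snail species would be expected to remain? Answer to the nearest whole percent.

z = ln(157/55) / ln(2297/17.32) = 1.0489 / 4.8875 = 0.2146
S_new/S_old = (A_new/A_old)^z = 0.49^0.2146 = exp(0.2146 × -0.7133) = 0.858

86%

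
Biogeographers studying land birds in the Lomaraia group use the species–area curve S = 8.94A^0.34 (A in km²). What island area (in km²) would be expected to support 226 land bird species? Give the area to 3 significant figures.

226 = 8.94 × A^0.34  ⇒  A^0.34 = 226/8.94 = 25.28
ln A = ln(25.28) / 0.34 = 3.2300 / 0.34 = 9.5000
A = e^9.5000 ≈ 13360 km²

13400 km²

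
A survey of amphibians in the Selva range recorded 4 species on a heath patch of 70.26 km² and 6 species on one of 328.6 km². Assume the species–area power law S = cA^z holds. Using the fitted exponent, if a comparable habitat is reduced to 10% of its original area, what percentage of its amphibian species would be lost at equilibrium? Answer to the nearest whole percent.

z = ln(6/4) / ln(328.6/70.26) = 0.4055 / 1.5426 = 0.2628
S_new/S_old = (A_new/A_old)^z = 0.1^0.2628 = exp(0.2628 × -2.3026) = 0.546
Fraction lost = 1 − 0.546 = 0.454

45%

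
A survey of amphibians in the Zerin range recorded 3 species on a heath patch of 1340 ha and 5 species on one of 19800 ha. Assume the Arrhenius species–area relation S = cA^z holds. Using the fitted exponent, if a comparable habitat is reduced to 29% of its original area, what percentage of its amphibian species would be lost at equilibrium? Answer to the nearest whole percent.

z = ln(5/3) / ln(19800/1340) = 0.5108 / 2.6930 = 0.1897
S_new/S_old = (A_new/A_old)^z = 0.29^0.1897 = exp(0.1897 × -1.2379) = 0.7907
Fraction lost = 1 − 0.7907 = 0.2093

21%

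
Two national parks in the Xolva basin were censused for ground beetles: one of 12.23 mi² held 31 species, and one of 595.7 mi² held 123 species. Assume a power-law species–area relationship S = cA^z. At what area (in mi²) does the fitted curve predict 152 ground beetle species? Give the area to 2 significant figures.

1100 mi²

z = ln(123/31) / ln(595.7/12.23) = 1.3782 / 3.8858 = 0.3547
c = 31 / 12.23^0.3547 = 31 / 2.43 = 12.76
A = (152/12.76)^(1/0.3547) ⇒ ln A = ln(11.92)/0.3547 = 6.9866
A = e^6.9866 ≈ 1082 mi²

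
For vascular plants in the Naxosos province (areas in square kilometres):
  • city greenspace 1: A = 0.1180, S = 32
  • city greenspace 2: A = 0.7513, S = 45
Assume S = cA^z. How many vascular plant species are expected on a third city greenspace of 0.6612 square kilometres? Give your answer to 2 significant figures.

z = ln(45/32) / ln(0.7513/0.118) = 0.3409 / 1.8511 = 0.1842
c = 32 / 0.118^0.1842 = 32 / 0.6746 = 47.43
S₃ = 47.43 × 0.6612^0.1842 = 47.43 × 0.9266 ≈ 43.95

44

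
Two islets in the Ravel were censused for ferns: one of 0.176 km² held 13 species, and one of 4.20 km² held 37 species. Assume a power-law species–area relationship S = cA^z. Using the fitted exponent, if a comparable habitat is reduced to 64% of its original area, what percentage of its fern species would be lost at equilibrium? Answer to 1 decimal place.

13.7%

z = ln(37/13) / ln(4.2/0.176) = 1.0460 / 3.1724 = 0.3297
S_new/S_old = (A_new/A_old)^z = 0.64^0.3297 = exp(0.3297 × -0.4463) = 0.8632
Fraction lost = 1 − 0.8632 = 0.1368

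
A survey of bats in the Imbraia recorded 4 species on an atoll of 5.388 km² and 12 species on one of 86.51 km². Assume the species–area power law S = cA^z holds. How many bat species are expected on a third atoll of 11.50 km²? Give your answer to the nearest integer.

5

z = ln(12/4) / ln(86.51/5.388) = 1.0986 / 2.7761 = 0.3957
c = 4 / 5.388^0.3957 = 4 / 1.947 = 2.054
S₃ = 2.054 × 11.5^0.3957 = 2.054 × 2.629 ≈ 5.4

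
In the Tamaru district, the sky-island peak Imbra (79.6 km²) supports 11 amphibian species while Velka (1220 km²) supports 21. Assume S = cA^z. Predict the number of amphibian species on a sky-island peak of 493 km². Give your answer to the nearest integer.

17

z = ln(21/11) / ln(1220/79.6) = 0.6466 / 2.7296 = 0.2369
c = 11 / 79.6^0.2369 = 11 / 2.82 = 3.9
S₃ = 3.9 × 493^0.2369 = 3.9 × 4.344 ≈ 16.94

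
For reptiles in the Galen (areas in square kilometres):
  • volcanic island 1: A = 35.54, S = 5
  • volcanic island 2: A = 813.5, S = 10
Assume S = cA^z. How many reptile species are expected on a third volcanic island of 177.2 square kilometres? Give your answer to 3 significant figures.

7.14

z = ln(10/5) / ln(813.5/35.54) = 0.6931 / 3.1307 = 0.2214
c = 5 / 35.54^0.2214 = 5 / 2.205 = 2.268
S₃ = 2.268 × 177.2^0.2214 = 2.268 × 3.146 ≈ 7.136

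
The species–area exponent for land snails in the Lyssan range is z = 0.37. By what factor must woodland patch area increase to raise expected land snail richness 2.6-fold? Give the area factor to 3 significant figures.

(A₂/A₁)^0.37 = 2.6, so A₂/A₁ = 2.6^(1/0.37) = 2.6^2.703
ln(A₂/A₁) = ln 2.6 / 0.37 = 0.9555 / 0.37 = 2.5825
A₂/A₁ = e^2.5825 ≈ 13.23

13.2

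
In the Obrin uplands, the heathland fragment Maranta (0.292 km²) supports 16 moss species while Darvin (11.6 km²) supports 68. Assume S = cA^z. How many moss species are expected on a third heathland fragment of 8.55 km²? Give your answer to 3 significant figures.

z = ln(68/16) / ln(11.6/0.292) = 1.4469 / 3.6820 = 0.3930
c = 16 / 0.292^0.3930 = 16 / 0.6165 = 25.95
S₃ = 25.95 × 8.55^0.3930 = 25.95 × 2.324 ≈ 60.32

60.3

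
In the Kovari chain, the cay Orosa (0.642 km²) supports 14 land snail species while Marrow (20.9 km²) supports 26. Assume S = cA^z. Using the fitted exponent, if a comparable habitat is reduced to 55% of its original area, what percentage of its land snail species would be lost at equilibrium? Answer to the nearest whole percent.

10%

z = ln(26/14) / ln(20.9/0.642) = 0.6190 / 3.4829 = 0.1777
S_new/S_old = (A_new/A_old)^z = 0.55^0.1777 = exp(0.1777 × -0.5978) = 0.8992
Fraction lost = 1 − 0.8992 = 0.1008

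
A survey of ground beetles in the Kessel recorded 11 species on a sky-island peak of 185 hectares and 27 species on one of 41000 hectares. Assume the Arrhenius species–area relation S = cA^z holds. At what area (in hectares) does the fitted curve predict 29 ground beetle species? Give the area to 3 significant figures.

63000 hectares

z = ln(27/11) / ln(41000/185) = 0.8979 / 5.4010 = 0.1663
c = 11 / 185^0.1663 = 11 / 2.382 = 4.618
A = (29/4.618)^(1/0.1663) ⇒ ln A = ln(6.28)/0.1663 = 11.0511
A = e^11.0511 ≈ 63016 hectares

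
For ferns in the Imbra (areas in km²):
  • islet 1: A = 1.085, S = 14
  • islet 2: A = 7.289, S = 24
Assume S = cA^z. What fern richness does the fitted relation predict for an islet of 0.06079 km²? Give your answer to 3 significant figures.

6.19

z = ln(24/14) / ln(7.289/1.085) = 0.5390 / 1.9048 = 0.2830
c = 14 / 1.085^0.2830 = 14 / 1.023 = 13.68
S₃ = 13.68 × 0.06079^0.2830 = 13.68 × 0.4528 ≈ 6.194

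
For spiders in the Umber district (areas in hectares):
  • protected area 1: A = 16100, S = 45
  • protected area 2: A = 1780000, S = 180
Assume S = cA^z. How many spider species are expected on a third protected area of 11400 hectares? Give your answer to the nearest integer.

41

z = ln(180/45) / ln(1780000/16100) = 1.3863 / 4.7055 = 0.2946
c = 45 / 16100^0.2946 = 45 / 17.35 = 2.593
S₃ = 2.593 × 11400^0.2946 = 2.593 × 15.67 ≈ 40.65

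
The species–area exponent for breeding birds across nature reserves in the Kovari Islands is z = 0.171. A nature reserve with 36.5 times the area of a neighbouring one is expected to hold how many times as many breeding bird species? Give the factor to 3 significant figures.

1.85

S₂/S₁ = (A₂/A₁)^z = 36.5^0.171
ln(S₂/S₁) = 0.171 × ln 36.5 = 0.171 × 3.5973 = 0.6151
S₂/S₁ = e^0.6151 ≈ 1.85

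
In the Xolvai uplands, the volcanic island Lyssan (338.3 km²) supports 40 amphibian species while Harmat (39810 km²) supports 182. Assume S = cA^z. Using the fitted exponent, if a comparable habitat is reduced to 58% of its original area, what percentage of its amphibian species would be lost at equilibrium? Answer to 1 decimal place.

15.9%

z = ln(182/40) / ln(39810/338.3) = 1.5151 / 4.7679 = 0.3178
S_new/S_old = (A_new/A_old)^z = 0.58^0.3178 = exp(0.3178 × -0.5447) = 0.8411
Fraction lost = 1 − 0.8411 = 0.1589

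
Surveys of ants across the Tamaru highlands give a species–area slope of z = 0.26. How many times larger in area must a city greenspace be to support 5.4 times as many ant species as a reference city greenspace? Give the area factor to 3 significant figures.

(A₂/A₁)^0.26 = 5.4, so A₂/A₁ = 5.4^(1/0.26) = 5.4^3.846
ln(A₂/A₁) = ln 5.4 / 0.26 = 1.6864 / 0.26 = 6.4861
A₂/A₁ = e^6.4861 ≈ 656

656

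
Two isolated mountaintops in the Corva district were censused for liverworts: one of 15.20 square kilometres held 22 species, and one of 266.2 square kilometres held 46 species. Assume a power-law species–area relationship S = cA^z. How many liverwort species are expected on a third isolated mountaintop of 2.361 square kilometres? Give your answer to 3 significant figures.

z = ln(46/22) / ln(266.2/15.2) = 0.7376 / 2.8630 = 0.2576
c = 22 / 15.2^0.2576 = 22 / 2.016 = 10.91
S₃ = 10.91 × 2.361^0.2576 = 10.91 × 1.248 ≈ 13.62

13.6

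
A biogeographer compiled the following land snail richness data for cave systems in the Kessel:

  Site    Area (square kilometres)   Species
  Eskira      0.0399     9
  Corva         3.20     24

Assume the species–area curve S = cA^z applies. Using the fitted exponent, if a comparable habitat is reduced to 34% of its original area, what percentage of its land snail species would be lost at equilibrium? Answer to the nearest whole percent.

z = ln(24/9) / ln(3.2/0.0399) = 0.9808 / 4.3845 = 0.2237
S_new/S_old = (A_new/A_old)^z = 0.34^0.2237 = exp(0.2237 × -1.0788) = 0.7856
Fraction lost = 1 − 0.7856 = 0.2144

21%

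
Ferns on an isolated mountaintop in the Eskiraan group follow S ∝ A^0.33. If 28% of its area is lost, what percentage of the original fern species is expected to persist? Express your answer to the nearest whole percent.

S_new/S_old = (A_new/A_old)^z = 0.72^0.33
= exp(0.33 × ln 0.72) = exp(0.33 × -0.3285) = exp(-0.1084) ≈ 0.8973

90%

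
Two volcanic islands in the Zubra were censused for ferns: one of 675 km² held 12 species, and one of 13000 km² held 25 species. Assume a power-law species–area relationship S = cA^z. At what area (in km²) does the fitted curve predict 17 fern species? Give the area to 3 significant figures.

2750 km²

z = ln(25/12) / ln(13000/675) = 0.7340 / 2.9580 = 0.2481
c = 12 / 675^0.2481 = 12 / 5.035 = 2.383
A = (17/2.383)^(1/0.2481) ⇒ ln A = ln(7.134)/0.2481 = 7.9184
A = e^7.9184 ≈ 2747 km²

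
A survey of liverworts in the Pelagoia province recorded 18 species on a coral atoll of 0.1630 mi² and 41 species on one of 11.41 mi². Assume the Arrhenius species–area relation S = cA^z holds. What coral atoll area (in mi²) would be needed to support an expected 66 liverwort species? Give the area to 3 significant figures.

z = ln(41/18) / ln(11.41/0.163) = 0.8232 / 4.2485 = 0.1938
c = 18 / 0.163^0.1938 = 18 / 0.7036 = 25.58
A = (66/25.58)^(1/0.1938) ⇒ ln A = ln(2.58)/0.1938 = 4.8915
A = e^4.8915 ≈ 133.2 mi²

133 mi²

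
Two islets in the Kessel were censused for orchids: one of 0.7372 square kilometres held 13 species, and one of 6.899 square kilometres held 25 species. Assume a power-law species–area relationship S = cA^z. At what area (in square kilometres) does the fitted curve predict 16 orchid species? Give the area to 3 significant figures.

z = ln(25/13) / ln(6.899/0.7372) = 0.6539 / 2.2363 = 0.2924
c = 13 / 0.7372^0.2924 = 13 / 0.9147 = 14.21
A = (16/14.21)^(1/0.2924) ⇒ ln A = ln(1.126)/0.2924 = 0.4052
A = e^0.4052 ≈ 1.5 square kilometres

1.50 square kilometres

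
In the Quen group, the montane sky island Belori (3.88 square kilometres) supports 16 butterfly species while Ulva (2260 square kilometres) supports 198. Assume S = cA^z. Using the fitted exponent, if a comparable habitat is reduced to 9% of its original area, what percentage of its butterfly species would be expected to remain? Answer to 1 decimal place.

38.6%

z = ln(198/16) / ln(2260/3.88) = 2.5157 / 6.3673 = 0.3951
S_new/S_old = (A_new/A_old)^z = 0.09^0.3951 = exp(0.3951 × -2.4079) = 0.3862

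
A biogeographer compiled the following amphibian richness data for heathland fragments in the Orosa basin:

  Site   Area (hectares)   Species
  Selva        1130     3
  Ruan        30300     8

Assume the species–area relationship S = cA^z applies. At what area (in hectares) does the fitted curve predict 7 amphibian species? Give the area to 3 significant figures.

z = ln(8/3) / ln(30300/1130) = 0.9808 / 3.2889 = 0.2982
c = 3 / 1130^0.2982 = 3 / 8.138 = 0.3687
A = (7/0.3687)^(1/0.2982) ⇒ ln A = ln(18.99)/0.2982 = 9.8711
A = e^9.8711 ≈ 19363 hectares

19400 hectares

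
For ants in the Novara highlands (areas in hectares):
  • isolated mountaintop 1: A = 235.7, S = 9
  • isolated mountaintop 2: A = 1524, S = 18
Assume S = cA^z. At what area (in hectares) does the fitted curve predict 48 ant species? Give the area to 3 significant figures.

21400 hectares

z = ln(18/9) / ln(1524/235.7) = 0.6931 / 1.8665 = 0.3714
c = 9 / 235.7^0.3714 = 9 / 7.603 = 1.184
A = (48/1.184)^(1/0.3714) ⇒ ln A = ln(40.55)/0.3714 = 9.9703
A = e^9.9703 ≈ 21382 hectares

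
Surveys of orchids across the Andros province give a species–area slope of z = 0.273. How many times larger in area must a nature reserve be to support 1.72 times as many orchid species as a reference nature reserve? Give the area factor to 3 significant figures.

7.29

(A₂/A₁)^0.273 = 1.72, so A₂/A₁ = 1.72^(1/0.273) = 1.72^3.663
ln(A₂/A₁) = ln 1.72 / 0.273 = 0.5423 / 0.273 = 1.9865
A₂/A₁ = e^1.9865 ≈ 7.29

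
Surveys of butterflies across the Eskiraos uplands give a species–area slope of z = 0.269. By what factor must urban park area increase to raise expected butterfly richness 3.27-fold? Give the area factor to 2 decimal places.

(A₂/A₁)^0.269 = 3.27, so A₂/A₁ = 3.27^(1/0.269) = 3.27^3.717
ln(A₂/A₁) = ln 3.27 / 0.269 = 1.1848 / 0.269 = 4.4044
A₂/A₁ = e^4.4044 ≈ 81.81

81.81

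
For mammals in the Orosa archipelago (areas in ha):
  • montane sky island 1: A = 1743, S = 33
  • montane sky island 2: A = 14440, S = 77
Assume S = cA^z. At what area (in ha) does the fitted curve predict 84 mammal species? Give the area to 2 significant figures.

18000 ha

z = ln(77/33) / ln(14440/1743) = 0.8473 / 2.1144 = 0.4007
c = 33 / 1743^0.4007 = 33 / 19.9 = 1.658
A = (84/1.658)^(1/0.4007) ⇒ ln A = ln(50.66)/0.4007 = 9.7949
A = e^9.7949 ≈ 17942 ha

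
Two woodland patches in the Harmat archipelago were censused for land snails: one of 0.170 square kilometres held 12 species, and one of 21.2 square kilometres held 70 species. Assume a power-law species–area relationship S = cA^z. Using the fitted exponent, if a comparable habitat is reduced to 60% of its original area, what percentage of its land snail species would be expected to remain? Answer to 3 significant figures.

83.0%

z = ln(70/12) / ln(21.2/0.17) = 1.7636 / 4.8260 = 0.3654
S_new/S_old = (A_new/A_old)^z = 0.6^0.3654 = exp(0.3654 × -0.5108) = 0.8297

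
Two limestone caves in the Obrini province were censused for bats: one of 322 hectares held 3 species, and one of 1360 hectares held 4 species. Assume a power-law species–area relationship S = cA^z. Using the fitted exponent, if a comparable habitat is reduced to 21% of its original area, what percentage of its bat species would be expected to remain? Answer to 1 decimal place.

z = ln(4/3) / ln(1360/322) = 0.2877 / 1.4407 = 0.1997
S_new/S_old = (A_new/A_old)^z = 0.21^0.1997 = exp(0.1997 × -1.5606) = 0.7322

73.2%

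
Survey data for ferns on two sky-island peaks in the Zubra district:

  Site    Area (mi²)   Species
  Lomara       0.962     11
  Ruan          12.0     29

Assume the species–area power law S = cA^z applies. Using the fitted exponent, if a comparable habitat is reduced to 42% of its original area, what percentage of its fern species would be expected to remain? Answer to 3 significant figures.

71.7%

z = ln(29/11) / ln(12/0.962) = 0.9694 / 2.5236 = 0.3841
S_new/S_old = (A_new/A_old)^z = 0.42^0.3841 = exp(0.3841 × -0.8675) = 0.7166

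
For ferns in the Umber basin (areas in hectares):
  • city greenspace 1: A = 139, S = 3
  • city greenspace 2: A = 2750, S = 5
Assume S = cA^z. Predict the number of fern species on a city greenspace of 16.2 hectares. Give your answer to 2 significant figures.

2.1

z = ln(5/3) / ln(2750/139) = 0.5108 / 2.9849 = 0.1711
c = 3 / 139^0.1711 = 3 / 2.327 = 1.289
S₃ = 1.289 × 16.2^0.1711 = 1.289 × 1.611 ≈ 2.077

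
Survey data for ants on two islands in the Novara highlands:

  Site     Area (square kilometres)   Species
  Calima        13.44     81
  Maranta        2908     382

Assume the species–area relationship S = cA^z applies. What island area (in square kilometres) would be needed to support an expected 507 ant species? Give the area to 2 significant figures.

z = ln(382/81) / ln(2908/13.44) = 1.5510 / 5.3770 = 0.2884
c = 81 / 13.44^0.2884 = 81 / 2.116 = 38.28
A = (507/38.28)^(1/0.2884) ⇒ ln A = ln(13.24)/0.2884 = 8.9567
A = e^8.9567 ≈ 7759 square kilometres

7800 square kilometres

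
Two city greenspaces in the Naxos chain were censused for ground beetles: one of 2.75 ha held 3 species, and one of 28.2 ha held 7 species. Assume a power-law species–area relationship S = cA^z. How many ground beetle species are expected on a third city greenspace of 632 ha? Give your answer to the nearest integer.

z = ln(7/3) / ln(28.2/2.75) = 0.8473 / 2.3277 = 0.3640
c = 3 / 2.75^0.3640 = 3 / 1.445 = 2.076
S₃ = 2.076 × 632^0.3640 = 2.076 × 10.46 ≈ 21.71

22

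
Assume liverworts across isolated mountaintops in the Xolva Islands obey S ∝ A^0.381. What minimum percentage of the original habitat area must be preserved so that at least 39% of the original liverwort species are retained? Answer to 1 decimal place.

8.4%

Need (A_new/A_old)^0.381 = 0.39, so A_new/A_old = 0.39^(1/0.381) = 0.39^2.625
ln(A_new/A_old) = ln 0.39 / 0.381 = -0.9416 / 0.381 = -2.4714
A_new/A_old = e^-2.4714 ≈ 0.08447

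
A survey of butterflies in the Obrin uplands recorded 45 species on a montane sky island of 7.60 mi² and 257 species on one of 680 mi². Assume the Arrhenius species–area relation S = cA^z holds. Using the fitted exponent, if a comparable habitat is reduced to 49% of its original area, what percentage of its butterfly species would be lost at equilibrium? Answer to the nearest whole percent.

z = ln(257/45) / ln(680/7.6) = 1.7424 / 4.4939 = 0.3877
S_new/S_old = (A_new/A_old)^z = 0.49^0.3877 = exp(0.3877 × -0.7133) = 0.7584
Fraction lost = 1 − 0.7584 = 0.2416

24%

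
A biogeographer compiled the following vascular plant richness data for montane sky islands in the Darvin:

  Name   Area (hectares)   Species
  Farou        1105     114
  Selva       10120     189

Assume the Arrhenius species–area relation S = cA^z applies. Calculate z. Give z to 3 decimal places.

0.228

Taking logs: ln S = ln c + z ln A, so z = (ln S₂ − ln S₁)/(ln A₂ − ln A₁).
z = ln(189/114) / ln(10120/1105) = ln(1.658) / ln(9.158) = 0.5055 / 2.2147 = 0.2283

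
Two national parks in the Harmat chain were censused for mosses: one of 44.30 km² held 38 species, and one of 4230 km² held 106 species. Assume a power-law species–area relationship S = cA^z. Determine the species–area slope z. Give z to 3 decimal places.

0.225

Taking logs: ln S = ln c + z ln A, so z = (ln S₂ − ln S₁)/(ln A₂ − ln A₁).
z = ln(106/38) / ln(4230/44.3) = ln(2.789) / ln(95.49) = 1.0259 / 4.5590 = 0.2250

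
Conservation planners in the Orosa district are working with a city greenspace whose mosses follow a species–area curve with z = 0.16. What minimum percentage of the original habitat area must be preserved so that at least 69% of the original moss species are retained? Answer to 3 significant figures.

9.84%

Need (A_new/A_old)^0.16 = 0.69, so A_new/A_old = 0.69^(1/0.16) = 0.69^6.25
ln(A_new/A_old) = ln 0.69 / 0.16 = -0.3711 / 0.16 = -2.3191
A_new/A_old = e^-2.3191 ≈ 0.09836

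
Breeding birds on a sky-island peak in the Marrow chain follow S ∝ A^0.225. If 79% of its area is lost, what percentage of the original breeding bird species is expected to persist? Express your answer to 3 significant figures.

S_new/S_old = (A_new/A_old)^z = 0.21^0.225
= exp(0.225 × ln 0.21) = exp(0.225 × -1.5606) = exp(-0.3511) ≈ 0.7039

70.4%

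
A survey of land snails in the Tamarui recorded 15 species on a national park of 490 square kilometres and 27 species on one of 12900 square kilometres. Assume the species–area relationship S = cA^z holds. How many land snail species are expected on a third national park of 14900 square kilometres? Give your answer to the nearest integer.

28

z = ln(27/15) / ln(12900/490) = 0.5878 / 3.2706 = 0.1797
c = 15 / 490^0.1797 = 15 / 3.044 = 4.927
S₃ = 4.927 × 14900^0.1797 = 4.927 × 5.623 ≈ 27.71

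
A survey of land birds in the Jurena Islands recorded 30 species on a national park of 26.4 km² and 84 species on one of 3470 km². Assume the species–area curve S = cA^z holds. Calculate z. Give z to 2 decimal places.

Taking logs: ln S = ln c + z ln A, so z = (ln S₂ − ln S₁)/(ln A₂ − ln A₁).
z = ln(84/30) / ln(3470/26.4) = ln(2.8) / ln(131.4) = 1.0296 / 4.8785 = 0.2111

0.21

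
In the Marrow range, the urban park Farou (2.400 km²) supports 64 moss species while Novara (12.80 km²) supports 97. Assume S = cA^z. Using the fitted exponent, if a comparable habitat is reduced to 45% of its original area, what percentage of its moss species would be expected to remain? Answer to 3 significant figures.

82.0%

z = ln(97/64) / ln(12.8/2.4) = 0.4158 / 1.6740 = 0.2484
S_new/S_old = (A_new/A_old)^z = 0.45^0.2484 = exp(0.2484 × -0.7985) = 0.8201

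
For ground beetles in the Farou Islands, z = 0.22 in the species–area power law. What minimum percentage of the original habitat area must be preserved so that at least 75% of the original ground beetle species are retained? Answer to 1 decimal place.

Need (A_new/A_old)^0.22 = 0.75, so A_new/A_old = 0.75^(1/0.22) = 0.75^4.545
ln(A_new/A_old) = ln 0.75 / 0.22 = -0.2877 / 0.22 = -1.3076
A_new/A_old = e^-1.3076 ≈ 0.2705

27.0%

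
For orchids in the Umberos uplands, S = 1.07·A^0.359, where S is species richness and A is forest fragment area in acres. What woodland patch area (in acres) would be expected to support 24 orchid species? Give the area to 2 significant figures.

24 = 1.07 × A^0.359  ⇒  A^0.359 = 24/1.07 = 22.43
ln A = ln(22.43) / 0.359 = 3.1104 / 0.359 = 8.6641
A = e^8.6641 ≈ 5791 acres

5800 acres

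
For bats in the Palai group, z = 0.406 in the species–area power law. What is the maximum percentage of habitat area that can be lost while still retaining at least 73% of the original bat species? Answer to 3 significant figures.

53.9%

Need (A_new/A_old)^0.406 = 0.73, so A_new/A_old = 0.73^(1/0.406) = 0.73^2.463
ln(A_new/A_old) = ln 0.73 / 0.406 = -0.3147 / 0.406 = -0.7751
A_new/A_old = e^-0.7751 ≈ 0.4606
Fraction that can be lost = 1 − 0.4606 = 0.5394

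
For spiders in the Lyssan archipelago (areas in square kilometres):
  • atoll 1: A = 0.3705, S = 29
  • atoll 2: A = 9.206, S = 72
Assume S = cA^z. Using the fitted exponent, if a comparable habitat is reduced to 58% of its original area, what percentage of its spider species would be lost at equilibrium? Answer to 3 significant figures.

z = ln(72/29) / ln(9.206/0.3705) = 0.9094 / 3.2128 = 0.2830
S_new/S_old = (A_new/A_old)^z = 0.58^0.2830 = exp(0.2830 × -0.5447) = 0.8571
Fraction lost = 1 − 0.8571 = 0.1429

14.3%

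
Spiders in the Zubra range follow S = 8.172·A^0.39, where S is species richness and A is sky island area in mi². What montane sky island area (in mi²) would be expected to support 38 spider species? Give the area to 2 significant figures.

51 mi²

38 = 8.172 × A^0.39  ⇒  A^0.39 = 38/8.172 = 4.65
ln A = ln(4.65) / 0.39 = 1.5369 / 0.39 = 3.9407
A = e^3.9407 ≈ 51.45 mi²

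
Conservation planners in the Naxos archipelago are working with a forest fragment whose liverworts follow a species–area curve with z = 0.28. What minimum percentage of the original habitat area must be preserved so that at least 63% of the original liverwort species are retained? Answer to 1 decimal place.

Need (A_new/A_old)^0.28 = 0.63, so A_new/A_old = 0.63^(1/0.28) = 0.63^3.571
ln(A_new/A_old) = ln 0.63 / 0.28 = -0.4620 / 0.28 = -1.6501
A_new/A_old = e^-1.6501 ≈ 0.192

19.2%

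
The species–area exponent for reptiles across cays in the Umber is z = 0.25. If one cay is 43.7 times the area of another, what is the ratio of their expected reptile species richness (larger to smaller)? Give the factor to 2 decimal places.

2.57

S₂/S₁ = (A₂/A₁)^z = 43.7^0.25
ln(S₂/S₁) = 0.25 × ln 43.7 = 0.25 × 3.7773 = 0.9443
S₂/S₁ = e^0.9443 ≈ 2.571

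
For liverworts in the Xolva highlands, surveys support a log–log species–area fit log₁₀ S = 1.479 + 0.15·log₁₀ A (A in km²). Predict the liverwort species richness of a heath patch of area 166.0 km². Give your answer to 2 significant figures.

65

S = 30.13 × 166^0.15
ln S = ln 30.13 + 0.15 × ln 166 = 3.4055 + 0.15 × 5.1120 = 4.1723
S = e^4.1723 ≈ 64.87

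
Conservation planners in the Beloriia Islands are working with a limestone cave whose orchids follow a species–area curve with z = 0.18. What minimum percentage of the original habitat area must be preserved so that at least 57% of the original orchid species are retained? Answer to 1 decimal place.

Need (A_new/A_old)^0.18 = 0.57, so A_new/A_old = 0.57^(1/0.18) = 0.57^5.556
ln(A_new/A_old) = ln 0.57 / 0.18 = -0.5621 / 0.18 = -3.1229
A_new/A_old = e^-3.1229 ≈ 0.04403

4.4%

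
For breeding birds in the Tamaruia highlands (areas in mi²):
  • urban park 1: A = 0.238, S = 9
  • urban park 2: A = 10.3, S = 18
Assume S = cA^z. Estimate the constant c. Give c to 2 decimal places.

z = ln(S₂/S₁) / ln(A₂/A₁) = ln(18/9) / ln(10.3/0.238) = 0.6931 / 3.7676 = 0.1840
c = S₁ / A₁^z = 9 / 0.238^0.1840 = 9 / 0.7679 = 11.72

11.72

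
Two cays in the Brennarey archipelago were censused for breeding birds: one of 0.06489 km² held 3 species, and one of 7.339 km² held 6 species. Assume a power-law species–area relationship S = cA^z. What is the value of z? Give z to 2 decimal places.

Taking logs: ln S = ln c + z ln A, so z = (ln S₂ − ln S₁)/(ln A₂ − ln A₁).
z = ln(6/3) / ln(7.339/0.06489) = ln(2) / ln(113.1) = 0.6931 / 4.7283 = 0.1466

0.15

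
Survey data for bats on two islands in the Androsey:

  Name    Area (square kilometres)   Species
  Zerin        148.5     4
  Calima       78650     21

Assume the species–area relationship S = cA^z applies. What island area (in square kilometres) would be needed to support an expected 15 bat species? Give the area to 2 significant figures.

22000 square kilometres

z = ln(21/4) / ln(78650/148.5) = 1.6582 / 6.2722 = 0.2644
c = 4 / 148.5^0.2644 = 4 / 3.751 = 1.066
A = (15/1.066)^(1/0.2644) ⇒ ln A = ln(14.07)/0.2644 = 10.0001
A = e^10.0001 ≈ 22028 square kilometres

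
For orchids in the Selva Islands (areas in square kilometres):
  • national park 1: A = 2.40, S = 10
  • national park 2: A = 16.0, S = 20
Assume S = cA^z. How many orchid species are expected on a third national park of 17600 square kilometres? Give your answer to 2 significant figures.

z = ln(20/10) / ln(16/2.4) = 0.6931 / 1.8971 = 0.3654
c = 10 / 2.4^0.3654 = 10 / 1.377 = 7.262
S₃ = 7.262 × 17600^0.3654 = 7.262 × 35.58 ≈ 258.4

260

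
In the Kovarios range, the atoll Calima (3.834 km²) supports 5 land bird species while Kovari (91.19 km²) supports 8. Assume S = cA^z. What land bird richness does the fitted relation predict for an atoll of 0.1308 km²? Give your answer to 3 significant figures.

3.03

z = ln(8/5) / ln(91.19/3.834) = 0.4700 / 3.1690 = 0.1483
c = 5 / 3.834^0.1483 = 5 / 1.221 = 4.096
S₃ = 4.096 × 0.1308^0.1483 = 4.096 × 0.7396 ≈ 3.03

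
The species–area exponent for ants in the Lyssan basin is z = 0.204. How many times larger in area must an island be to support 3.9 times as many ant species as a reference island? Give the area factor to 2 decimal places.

(A₂/A₁)^0.204 = 3.9, so A₂/A₁ = 3.9^(1/0.204) = 3.9^4.902
ln(A₂/A₁) = ln 3.9 / 0.204 = 1.3610 / 0.204 = 6.6715
A₂/A₁ = e^6.6715 ≈ 789.5

789.54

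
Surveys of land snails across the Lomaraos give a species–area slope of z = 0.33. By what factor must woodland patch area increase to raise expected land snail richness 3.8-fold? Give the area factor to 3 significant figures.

(A₂/A₁)^0.33 = 3.8, so A₂/A₁ = 3.8^(1/0.33) = 3.8^3.03
ln(A₂/A₁) = ln 3.8 / 0.33 = 1.3350 / 0.33 = 4.0455
A₂/A₁ = e^4.0455 ≈ 57.14

57.1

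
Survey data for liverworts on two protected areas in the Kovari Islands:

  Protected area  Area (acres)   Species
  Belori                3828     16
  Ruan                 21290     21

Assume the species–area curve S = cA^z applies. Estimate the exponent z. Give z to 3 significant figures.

0.158

Taking logs: ln S = ln c + z ln A, so z = (ln S₂ − ln S₁)/(ln A₂ − ln A₁).
z = ln(21/16) / ln(21290/3828) = ln(1.312) / ln(5.562) = 0.2719 / 1.7159 = 0.1585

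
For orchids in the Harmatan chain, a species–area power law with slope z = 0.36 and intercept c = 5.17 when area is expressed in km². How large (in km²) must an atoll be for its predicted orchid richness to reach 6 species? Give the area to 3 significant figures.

1.51 km²

6 = 5.17 × A^0.36  ⇒  A^0.36 = 6/5.17 = 1.161
ln A = ln(1.161) / 0.36 = 0.1489 / 0.36 = 0.4136
A = e^0.4136 ≈ 1.512 km²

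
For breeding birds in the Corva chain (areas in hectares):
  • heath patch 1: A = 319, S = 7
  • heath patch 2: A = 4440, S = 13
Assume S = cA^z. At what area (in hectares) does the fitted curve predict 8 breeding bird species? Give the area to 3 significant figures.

z = ln(13/7) / ln(4440/319) = 0.6190 / 2.6332 = 0.2351
c = 7 / 319^0.2351 = 7 / 3.878 = 1.805
A = (8/1.805)^(1/0.2351) ⇒ ln A = ln(4.432)/0.2351 = 6.3332
A = e^6.3332 ≈ 563 hectares

563 hectares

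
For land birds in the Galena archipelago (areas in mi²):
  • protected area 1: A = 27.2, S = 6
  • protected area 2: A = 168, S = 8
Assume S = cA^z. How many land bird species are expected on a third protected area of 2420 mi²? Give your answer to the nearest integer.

12

z = ln(8/6) / ln(168/27.2) = 0.2877 / 1.8207 = 0.1580
c = 6 / 27.2^0.1580 = 6 / 1.685 = 3.56
S₃ = 3.56 × 2420^0.1580 = 3.56 × 3.425 ≈ 12.19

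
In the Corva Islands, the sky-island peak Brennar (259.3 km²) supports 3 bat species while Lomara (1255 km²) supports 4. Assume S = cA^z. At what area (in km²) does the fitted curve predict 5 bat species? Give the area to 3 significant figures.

z = ln(4/3) / ln(1255/259.3) = 0.2877 / 1.5769 = 0.1824
c = 3 / 259.3^0.1824 = 3 / 2.757 = 1.088
A = (5/1.088)^(1/0.1824) ⇒ ln A = ln(4.594)/0.1824 = 8.3580
A = e^8.3580 ≈ 4264 km²

4260 km²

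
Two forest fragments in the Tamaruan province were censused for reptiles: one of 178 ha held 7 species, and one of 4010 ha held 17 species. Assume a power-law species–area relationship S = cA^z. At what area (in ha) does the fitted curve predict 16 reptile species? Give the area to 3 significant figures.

3240 ha

z = ln(17/7) / ln(4010/178) = 0.8873 / 3.1148 = 0.2849
c = 7 / 178^0.2849 = 7 / 4.376 = 1.6
A = (16/1.6)^(1/0.2849) ⇒ ln A = ln(10)/0.2849 = 8.0837
A = e^8.0837 ≈ 3241 ha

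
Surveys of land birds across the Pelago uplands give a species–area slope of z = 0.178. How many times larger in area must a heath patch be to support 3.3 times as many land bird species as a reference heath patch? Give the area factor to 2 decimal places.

(A₂/A₁)^0.178 = 3.3, so A₂/A₁ = 3.3^(1/0.178) = 3.3^5.618
ln(A₂/A₁) = ln 3.3 / 0.178 = 1.1939 / 0.178 = 6.7074
A₂/A₁ = e^6.7074 ≈ 818.5

818.46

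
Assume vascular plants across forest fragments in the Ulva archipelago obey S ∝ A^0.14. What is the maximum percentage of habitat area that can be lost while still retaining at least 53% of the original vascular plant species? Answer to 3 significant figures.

98.9%

Need (A_new/A_old)^0.14 = 0.53, so A_new/A_old = 0.53^(1/0.14) = 0.53^7.143
ln(A_new/A_old) = ln 0.53 / 0.14 = -0.6349 / 0.14 = -4.5348
A_new/A_old = e^-4.5348 ≈ 0.01073
Fraction that can be lost = 1 − 0.01073 = 0.9893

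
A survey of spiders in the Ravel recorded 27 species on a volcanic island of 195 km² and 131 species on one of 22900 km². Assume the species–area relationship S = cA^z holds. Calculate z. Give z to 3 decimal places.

Taking logs: ln S = ln c + z ln A, so z = (ln S₂ − ln S₁)/(ln A₂ − ln A₁).
z = ln(131/27) / ln(22900/195) = ln(4.852) / ln(117.4) = 1.5794 / 4.7659 = 0.3314

0.331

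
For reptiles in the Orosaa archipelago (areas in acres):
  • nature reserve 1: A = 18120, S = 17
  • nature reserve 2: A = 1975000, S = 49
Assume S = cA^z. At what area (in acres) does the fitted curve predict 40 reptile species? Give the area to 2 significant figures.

z = ln(49/17) / ln(1975000/18120) = 1.0586 / 4.6913 = 0.2257
c = 17 / 18120^0.2257 = 17 / 9.138 = 1.86
A = (40/1.86)^(1/0.2257) ⇒ ln A = ln(21.5)/0.2257 = 13.5967
A = e^13.5967 ≈ 803497 acres

800000 acres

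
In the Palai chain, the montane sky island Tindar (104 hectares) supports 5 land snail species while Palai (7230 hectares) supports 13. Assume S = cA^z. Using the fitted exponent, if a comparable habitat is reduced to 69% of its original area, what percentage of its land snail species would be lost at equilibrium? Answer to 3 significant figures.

8.02%

z = ln(13/5) / ln(7230/104) = 0.9555 / 4.2416 = 0.2253
S_new/S_old = (A_new/A_old)^z = 0.69^0.2253 = exp(0.2253 × -0.3711) = 0.9198
Fraction lost = 1 − 0.9198 = 0.08019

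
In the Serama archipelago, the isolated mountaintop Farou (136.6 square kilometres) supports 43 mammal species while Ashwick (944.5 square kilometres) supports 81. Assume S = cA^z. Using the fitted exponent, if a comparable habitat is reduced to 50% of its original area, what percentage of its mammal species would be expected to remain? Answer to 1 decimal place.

z = ln(81/43) / ln(944.5/136.6) = 0.6332 / 1.9336 = 0.3275
S_new/S_old = (A_new/A_old)^z = 0.5^0.3275 = exp(0.3275 × -0.6931) = 0.7969

79.7%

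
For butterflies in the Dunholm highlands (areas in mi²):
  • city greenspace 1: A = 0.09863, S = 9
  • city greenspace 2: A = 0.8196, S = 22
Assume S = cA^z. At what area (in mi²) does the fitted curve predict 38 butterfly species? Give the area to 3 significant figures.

2.99 mi²

z = ln(22/9) / ln(0.8196/0.09863) = 0.8938 / 2.1174 = 0.4221
c = 9 / 0.09863^0.4221 = 9 / 0.3761 = 23.93
A = (38/23.93)^(1/0.4221) ⇒ ln A = ln(1.588)/0.4221 = 1.0958
A = e^1.0958 ≈ 2.992 mi²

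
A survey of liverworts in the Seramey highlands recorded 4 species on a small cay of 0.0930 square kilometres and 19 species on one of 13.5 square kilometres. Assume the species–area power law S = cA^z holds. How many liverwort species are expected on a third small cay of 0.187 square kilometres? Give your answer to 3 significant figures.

4.98

z = ln(19/4) / ln(13.5/0.093) = 1.5581 / 4.9778 = 0.3130
c = 4 / 0.093^0.3130 = 4 / 0.4755 = 8.413
S₃ = 8.413 × 0.187^0.3130 = 8.413 × 0.5917 ≈ 4.978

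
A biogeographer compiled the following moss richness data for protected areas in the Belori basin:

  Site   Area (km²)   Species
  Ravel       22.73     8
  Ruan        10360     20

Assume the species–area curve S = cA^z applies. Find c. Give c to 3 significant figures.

5.01

z = ln(S₂/S₁) / ln(A₂/A₁) = ln(20/8) / ln(10360/22.73) = 0.9163 / 6.1220 = 0.1497
c = S₁ / A₁^z = 8 / 22.73^0.1497 = 8 / 1.596 = 5.012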